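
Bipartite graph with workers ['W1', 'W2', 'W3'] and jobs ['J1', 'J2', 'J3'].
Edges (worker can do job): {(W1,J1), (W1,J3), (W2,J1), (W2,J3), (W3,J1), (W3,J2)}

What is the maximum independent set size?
Maximum independent set = 3

By König's theorem:
- Min vertex cover = Max matching = 3
- Max independent set = Total vertices - Min vertex cover
- Max independent set = 6 - 3 = 3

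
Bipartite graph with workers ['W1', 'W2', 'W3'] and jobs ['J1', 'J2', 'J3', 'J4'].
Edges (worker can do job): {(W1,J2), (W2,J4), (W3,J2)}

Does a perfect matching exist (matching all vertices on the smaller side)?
No, maximum matching has size 2 < 3

Maximum matching has size 2, need 3 for perfect matching.
Unmatched workers: ['W1']
Unmatched jobs: ['J3', 'J1']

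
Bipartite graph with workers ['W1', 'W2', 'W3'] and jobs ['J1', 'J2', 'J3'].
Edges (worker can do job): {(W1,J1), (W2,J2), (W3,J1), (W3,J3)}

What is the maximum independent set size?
Maximum independent set = 3

By König's theorem:
- Min vertex cover = Max matching = 3
- Max independent set = Total vertices - Min vertex cover
- Max independent set = 6 - 3 = 3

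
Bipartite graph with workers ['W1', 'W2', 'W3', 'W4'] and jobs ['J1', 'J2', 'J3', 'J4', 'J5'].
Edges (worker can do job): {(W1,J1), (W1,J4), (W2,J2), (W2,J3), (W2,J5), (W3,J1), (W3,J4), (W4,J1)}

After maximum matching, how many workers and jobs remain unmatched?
Unmatched: 1 workers, 2 jobs

Maximum matching size: 3
Workers: 4 total, 3 matched, 1 unmatched
Jobs: 5 total, 3 matched, 2 unmatched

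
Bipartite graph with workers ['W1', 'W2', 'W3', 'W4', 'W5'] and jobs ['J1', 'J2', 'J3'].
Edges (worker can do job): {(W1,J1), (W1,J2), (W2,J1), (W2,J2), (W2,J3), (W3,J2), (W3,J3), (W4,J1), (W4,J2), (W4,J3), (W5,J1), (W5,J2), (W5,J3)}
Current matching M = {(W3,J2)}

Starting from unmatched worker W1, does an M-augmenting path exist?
Yes: W1 → J2 → W3 → J3

An M-augmenting path alternates non-matching / matching edges, starting and ending at unmatched vertices.
Path: W1 → J2 → W3 → J3
(J3 is unmatched in M, so the path is augmenting.)
Flipping edges along this path would increase |M| from 1 to 2.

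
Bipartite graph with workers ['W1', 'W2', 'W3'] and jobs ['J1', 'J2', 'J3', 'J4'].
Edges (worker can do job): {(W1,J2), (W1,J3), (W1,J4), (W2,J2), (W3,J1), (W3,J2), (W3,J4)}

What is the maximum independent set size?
Maximum independent set = 4

By König's theorem:
- Min vertex cover = Max matching = 3
- Max independent set = Total vertices - Min vertex cover
- Max independent set = 7 - 3 = 4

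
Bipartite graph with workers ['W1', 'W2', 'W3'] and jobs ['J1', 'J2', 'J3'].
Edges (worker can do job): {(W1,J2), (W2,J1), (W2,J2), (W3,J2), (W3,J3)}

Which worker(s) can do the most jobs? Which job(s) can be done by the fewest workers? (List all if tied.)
Most versatile: W2, W3 (2 jobs); Least covered: J1, J3 (1 workers)

Worker degrees (jobs they can do): W1:1, W2:2, W3:2
Job degrees (workers who can do it): J1:1, J2:3, J3:1

Maximum worker degree is 2, achieved by: W2, W3
Minimum job degree is 1, achieved by: J1, J3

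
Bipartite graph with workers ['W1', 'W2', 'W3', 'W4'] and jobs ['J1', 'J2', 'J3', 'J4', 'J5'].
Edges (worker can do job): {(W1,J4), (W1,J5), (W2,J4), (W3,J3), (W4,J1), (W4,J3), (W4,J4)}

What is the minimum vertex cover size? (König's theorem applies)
Minimum vertex cover size = 4

By König's theorem: in bipartite graphs,
min vertex cover = max matching = 4

Maximum matching has size 4, so minimum vertex cover also has size 4.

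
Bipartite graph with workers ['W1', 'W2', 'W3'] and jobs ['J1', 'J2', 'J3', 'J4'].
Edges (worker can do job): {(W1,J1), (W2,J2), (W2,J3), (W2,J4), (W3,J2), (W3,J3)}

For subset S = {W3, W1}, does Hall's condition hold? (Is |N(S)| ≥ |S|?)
Yes: |N(S)| = 3, |S| = 2

Subset S = {W3, W1}
Neighbors N(S) = {J1, J2, J3}

|N(S)| = 3, |S| = 2
Hall's condition: |N(S)| ≥ |S| is satisfied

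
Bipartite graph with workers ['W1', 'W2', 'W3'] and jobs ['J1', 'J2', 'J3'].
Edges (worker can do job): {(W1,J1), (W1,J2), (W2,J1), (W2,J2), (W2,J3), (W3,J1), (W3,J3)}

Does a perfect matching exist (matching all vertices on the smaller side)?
Yes, perfect matching exists (size 3)

Perfect matching: {(W1,J2), (W2,J1), (W3,J3)}
All 3 vertices on the smaller side are matched.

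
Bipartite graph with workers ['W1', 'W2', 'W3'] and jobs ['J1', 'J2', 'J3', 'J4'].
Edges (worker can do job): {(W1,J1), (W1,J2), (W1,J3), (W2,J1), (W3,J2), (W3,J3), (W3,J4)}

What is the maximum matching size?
Maximum matching size = 3

Maximum matching: {(W1,J2), (W2,J1), (W3,J4)}
Size: 3

This assigns 3 workers to 3 distinct jobs.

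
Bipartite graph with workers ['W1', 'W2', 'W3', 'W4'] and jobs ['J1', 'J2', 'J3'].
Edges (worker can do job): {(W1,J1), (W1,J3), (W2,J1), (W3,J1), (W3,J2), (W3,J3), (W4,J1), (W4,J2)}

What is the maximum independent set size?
Maximum independent set = 4

By König's theorem:
- Min vertex cover = Max matching = 3
- Max independent set = Total vertices - Min vertex cover
- Max independent set = 7 - 3 = 4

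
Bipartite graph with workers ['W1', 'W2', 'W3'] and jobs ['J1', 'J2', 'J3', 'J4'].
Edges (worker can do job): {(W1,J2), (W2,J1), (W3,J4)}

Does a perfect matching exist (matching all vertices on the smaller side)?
Yes, perfect matching exists (size 3)

Perfect matching: {(W1,J2), (W2,J1), (W3,J4)}
All 3 vertices on the smaller side are matched.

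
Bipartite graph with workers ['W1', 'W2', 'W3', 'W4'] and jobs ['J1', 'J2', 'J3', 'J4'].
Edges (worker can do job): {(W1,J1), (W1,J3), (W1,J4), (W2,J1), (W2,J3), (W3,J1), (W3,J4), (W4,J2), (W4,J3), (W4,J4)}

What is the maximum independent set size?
Maximum independent set = 4

By König's theorem:
- Min vertex cover = Max matching = 4
- Max independent set = Total vertices - Min vertex cover
- Max independent set = 8 - 4 = 4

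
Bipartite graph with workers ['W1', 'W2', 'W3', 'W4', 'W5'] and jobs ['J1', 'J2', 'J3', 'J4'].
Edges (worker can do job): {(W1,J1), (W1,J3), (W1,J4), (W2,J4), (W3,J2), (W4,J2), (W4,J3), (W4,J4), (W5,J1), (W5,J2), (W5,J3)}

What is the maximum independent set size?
Maximum independent set = 5

By König's theorem:
- Min vertex cover = Max matching = 4
- Max independent set = Total vertices - Min vertex cover
- Max independent set = 9 - 4 = 5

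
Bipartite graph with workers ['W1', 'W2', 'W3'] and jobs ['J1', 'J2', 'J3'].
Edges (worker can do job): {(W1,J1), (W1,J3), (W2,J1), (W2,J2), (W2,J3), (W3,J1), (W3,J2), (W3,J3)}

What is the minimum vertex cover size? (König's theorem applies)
Minimum vertex cover size = 3

By König's theorem: in bipartite graphs,
min vertex cover = max matching = 3

Maximum matching has size 3, so minimum vertex cover also has size 3.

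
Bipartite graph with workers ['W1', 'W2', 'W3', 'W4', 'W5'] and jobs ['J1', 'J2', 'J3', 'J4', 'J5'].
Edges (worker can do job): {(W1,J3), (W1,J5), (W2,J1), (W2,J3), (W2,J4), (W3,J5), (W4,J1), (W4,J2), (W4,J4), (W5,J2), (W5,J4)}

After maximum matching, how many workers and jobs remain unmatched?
Unmatched: 0 workers, 0 jobs

Maximum matching size: 5
Workers: 5 total, 5 matched, 0 unmatched
Jobs: 5 total, 5 matched, 0 unmatched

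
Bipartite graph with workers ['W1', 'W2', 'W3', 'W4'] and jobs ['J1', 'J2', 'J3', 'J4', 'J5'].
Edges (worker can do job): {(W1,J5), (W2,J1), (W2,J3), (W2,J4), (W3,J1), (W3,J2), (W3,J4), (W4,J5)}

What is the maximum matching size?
Maximum matching size = 3

Maximum matching: {(W2,J3), (W3,J2), (W4,J5)}
Size: 3

This assigns 3 workers to 3 distinct jobs.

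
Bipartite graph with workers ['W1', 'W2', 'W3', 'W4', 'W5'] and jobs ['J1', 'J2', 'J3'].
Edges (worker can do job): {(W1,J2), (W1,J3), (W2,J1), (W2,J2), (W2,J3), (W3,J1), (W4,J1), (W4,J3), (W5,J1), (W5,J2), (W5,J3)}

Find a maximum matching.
Matching: {(W1,J2), (W3,J1), (W5,J3)}

Maximum matching (size 3):
  W1 → J2
  W3 → J1
  W5 → J3

Each worker is assigned to at most one job, and each job to at most one worker.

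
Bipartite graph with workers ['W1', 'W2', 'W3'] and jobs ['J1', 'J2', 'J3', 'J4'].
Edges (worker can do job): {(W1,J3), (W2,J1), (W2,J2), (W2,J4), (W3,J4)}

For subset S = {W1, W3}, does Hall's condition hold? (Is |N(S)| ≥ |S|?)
Yes: |N(S)| = 2, |S| = 2

Subset S = {W1, W3}
Neighbors N(S) = {J3, J4}

|N(S)| = 2, |S| = 2
Hall's condition: |N(S)| ≥ |S| is satisfied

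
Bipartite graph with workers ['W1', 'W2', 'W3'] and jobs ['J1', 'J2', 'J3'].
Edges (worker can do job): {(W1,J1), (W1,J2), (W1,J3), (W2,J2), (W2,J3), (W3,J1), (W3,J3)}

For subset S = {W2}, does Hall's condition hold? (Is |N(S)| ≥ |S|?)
Yes: |N(S)| = 2, |S| = 1

Subset S = {W2}
Neighbors N(S) = {J2, J3}

|N(S)| = 2, |S| = 1
Hall's condition: |N(S)| ≥ |S| is satisfied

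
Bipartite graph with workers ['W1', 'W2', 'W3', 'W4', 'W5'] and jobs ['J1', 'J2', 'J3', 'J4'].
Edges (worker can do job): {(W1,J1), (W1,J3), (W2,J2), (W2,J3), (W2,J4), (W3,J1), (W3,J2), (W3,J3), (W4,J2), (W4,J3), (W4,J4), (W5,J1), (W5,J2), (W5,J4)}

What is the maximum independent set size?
Maximum independent set = 5

By König's theorem:
- Min vertex cover = Max matching = 4
- Max independent set = Total vertices - Min vertex cover
- Max independent set = 9 - 4 = 5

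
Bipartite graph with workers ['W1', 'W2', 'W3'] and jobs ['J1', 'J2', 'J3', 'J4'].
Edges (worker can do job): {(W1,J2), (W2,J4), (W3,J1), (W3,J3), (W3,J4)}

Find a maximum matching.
Matching: {(W1,J2), (W2,J4), (W3,J3)}

Maximum matching (size 3):
  W1 → J2
  W2 → J4
  W3 → J3

Each worker is assigned to at most one job, and each job to at most one worker.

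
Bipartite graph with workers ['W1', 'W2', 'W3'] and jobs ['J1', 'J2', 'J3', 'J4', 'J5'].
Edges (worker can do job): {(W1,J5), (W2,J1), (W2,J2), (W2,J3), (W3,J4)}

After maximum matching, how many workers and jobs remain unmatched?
Unmatched: 0 workers, 2 jobs

Maximum matching size: 3
Workers: 3 total, 3 matched, 0 unmatched
Jobs: 5 total, 3 matched, 2 unmatched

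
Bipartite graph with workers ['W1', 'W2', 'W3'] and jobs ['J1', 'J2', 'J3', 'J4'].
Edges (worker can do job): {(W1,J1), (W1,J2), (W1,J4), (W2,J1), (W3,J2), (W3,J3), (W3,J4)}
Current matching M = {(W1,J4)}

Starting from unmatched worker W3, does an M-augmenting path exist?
Yes: W3 → J2

An M-augmenting path alternates non-matching / matching edges, starting and ending at unmatched vertices.
Path: W3 → J2
(J2 is unmatched in M, so the path is augmenting.)
Flipping edges along this path would increase |M| from 1 to 2.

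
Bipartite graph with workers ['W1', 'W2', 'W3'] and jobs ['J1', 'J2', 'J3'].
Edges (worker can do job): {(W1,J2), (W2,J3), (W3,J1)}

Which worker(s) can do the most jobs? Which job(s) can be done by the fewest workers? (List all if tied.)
Most versatile: W1, W2, W3 (1 jobs); Least covered: J1, J2, J3 (1 workers)

Worker degrees (jobs they can do): W1:1, W2:1, W3:1
Job degrees (workers who can do it): J1:1, J2:1, J3:1

Maximum worker degree is 1, achieved by: W1, W2, W3
Minimum job degree is 1, achieved by: J1, J2, J3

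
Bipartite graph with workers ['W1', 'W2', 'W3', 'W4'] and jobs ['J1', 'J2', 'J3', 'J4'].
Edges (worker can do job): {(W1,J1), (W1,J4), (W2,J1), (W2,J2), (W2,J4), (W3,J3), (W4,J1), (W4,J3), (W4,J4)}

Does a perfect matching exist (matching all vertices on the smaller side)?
Yes, perfect matching exists (size 4)

Perfect matching: {(W1,J4), (W2,J2), (W3,J3), (W4,J1)}
All 4 vertices on the smaller side are matched.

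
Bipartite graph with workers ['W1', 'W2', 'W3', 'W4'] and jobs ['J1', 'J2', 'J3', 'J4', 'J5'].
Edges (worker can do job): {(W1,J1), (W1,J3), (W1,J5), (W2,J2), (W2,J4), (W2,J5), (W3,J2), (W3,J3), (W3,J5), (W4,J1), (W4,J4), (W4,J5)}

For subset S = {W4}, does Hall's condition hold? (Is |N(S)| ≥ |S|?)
Yes: |N(S)| = 3, |S| = 1

Subset S = {W4}
Neighbors N(S) = {J1, J4, J5}

|N(S)| = 3, |S| = 1
Hall's condition: |N(S)| ≥ |S| is satisfied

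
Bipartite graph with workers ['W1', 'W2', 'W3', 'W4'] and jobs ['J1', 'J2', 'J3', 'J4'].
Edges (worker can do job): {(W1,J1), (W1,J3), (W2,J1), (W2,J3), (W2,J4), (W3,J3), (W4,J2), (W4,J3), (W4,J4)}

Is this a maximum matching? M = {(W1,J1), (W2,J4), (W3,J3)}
No, size 3 is not maximum

Proposed matching has size 3.
Maximum matching size for this graph: 4.

This is NOT maximum - can be improved to size 4.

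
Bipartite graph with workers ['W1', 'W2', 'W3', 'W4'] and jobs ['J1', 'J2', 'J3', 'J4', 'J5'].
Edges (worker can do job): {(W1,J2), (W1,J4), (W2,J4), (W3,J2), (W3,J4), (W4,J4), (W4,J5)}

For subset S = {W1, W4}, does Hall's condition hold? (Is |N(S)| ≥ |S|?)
Yes: |N(S)| = 3, |S| = 2

Subset S = {W1, W4}
Neighbors N(S) = {J2, J4, J5}

|N(S)| = 3, |S| = 2
Hall's condition: |N(S)| ≥ |S| is satisfied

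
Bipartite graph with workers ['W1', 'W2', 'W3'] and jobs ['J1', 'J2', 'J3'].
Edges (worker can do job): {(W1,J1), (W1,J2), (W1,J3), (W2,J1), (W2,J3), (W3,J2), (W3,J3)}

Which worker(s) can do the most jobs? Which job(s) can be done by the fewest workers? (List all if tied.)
Most versatile: W1 (3 jobs); Least covered: J1, J2 (2 workers)

Worker degrees (jobs they can do): W1:3, W2:2, W3:2
Job degrees (workers who can do it): J1:2, J2:2, J3:3

Maximum worker degree is 3, achieved by: W1
Minimum job degree is 2, achieved by: J1, J2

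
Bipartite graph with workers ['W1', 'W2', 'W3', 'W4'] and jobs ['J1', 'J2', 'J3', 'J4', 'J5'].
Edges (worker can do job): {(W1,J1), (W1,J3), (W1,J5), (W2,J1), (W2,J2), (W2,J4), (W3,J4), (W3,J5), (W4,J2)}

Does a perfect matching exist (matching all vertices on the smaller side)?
Yes, perfect matching exists (size 4)

Perfect matching: {(W1,J5), (W2,J1), (W3,J4), (W4,J2)}
All 4 vertices on the smaller side are matched.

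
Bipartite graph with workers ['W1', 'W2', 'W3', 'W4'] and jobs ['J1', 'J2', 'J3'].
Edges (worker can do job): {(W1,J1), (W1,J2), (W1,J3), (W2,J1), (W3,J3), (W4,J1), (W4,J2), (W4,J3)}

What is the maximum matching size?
Maximum matching size = 3

Maximum matching: {(W1,J2), (W3,J3), (W4,J1)}
Size: 3

This assigns 3 workers to 3 distinct jobs.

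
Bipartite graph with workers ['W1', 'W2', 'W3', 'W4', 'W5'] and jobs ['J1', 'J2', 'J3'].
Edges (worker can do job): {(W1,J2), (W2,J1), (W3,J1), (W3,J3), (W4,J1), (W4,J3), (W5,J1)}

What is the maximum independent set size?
Maximum independent set = 5

By König's theorem:
- Min vertex cover = Max matching = 3
- Max independent set = Total vertices - Min vertex cover
- Max independent set = 8 - 3 = 5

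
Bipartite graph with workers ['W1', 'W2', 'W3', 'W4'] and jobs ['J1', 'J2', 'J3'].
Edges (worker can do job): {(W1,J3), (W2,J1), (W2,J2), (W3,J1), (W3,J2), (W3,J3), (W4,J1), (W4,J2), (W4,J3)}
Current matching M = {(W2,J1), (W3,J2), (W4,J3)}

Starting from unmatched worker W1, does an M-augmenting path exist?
No augmenting path from W1

Alternating search from W1 reaches jobs: {J1, J2, J3}.
Every reachable job is already matched in M, and following those matched edges back to workers exposes no further unvisited jobs.
No M-augmenting path from W1 exists.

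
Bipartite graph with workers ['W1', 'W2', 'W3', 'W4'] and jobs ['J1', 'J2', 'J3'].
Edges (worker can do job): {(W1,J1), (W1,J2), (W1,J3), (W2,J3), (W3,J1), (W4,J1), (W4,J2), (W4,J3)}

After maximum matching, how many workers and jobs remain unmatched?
Unmatched: 1 workers, 0 jobs

Maximum matching size: 3
Workers: 4 total, 3 matched, 1 unmatched
Jobs: 3 total, 3 matched, 0 unmatched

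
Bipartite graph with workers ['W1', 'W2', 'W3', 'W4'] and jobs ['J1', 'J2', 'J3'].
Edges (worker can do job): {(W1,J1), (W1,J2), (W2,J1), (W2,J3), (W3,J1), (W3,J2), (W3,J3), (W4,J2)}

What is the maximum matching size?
Maximum matching size = 3

Maximum matching: {(W1,J1), (W3,J3), (W4,J2)}
Size: 3

This assigns 3 workers to 3 distinct jobs.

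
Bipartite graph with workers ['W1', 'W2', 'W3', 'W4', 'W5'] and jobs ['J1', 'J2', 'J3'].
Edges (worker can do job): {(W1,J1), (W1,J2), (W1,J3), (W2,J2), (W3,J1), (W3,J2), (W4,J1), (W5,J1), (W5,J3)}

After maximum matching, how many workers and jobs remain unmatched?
Unmatched: 2 workers, 0 jobs

Maximum matching size: 3
Workers: 5 total, 3 matched, 2 unmatched
Jobs: 3 total, 3 matched, 0 unmatched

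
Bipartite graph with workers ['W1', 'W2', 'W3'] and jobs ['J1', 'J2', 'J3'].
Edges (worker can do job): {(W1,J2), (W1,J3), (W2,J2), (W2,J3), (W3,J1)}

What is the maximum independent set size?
Maximum independent set = 3

By König's theorem:
- Min vertex cover = Max matching = 3
- Max independent set = Total vertices - Min vertex cover
- Max independent set = 6 - 3 = 3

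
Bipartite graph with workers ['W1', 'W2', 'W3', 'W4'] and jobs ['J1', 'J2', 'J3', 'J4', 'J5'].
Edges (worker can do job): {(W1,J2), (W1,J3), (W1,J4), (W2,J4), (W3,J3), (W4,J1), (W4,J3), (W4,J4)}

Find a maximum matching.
Matching: {(W1,J2), (W2,J4), (W3,J3), (W4,J1)}

Maximum matching (size 4):
  W1 → J2
  W2 → J4
  W3 → J3
  W4 → J1

Each worker is assigned to at most one job, and each job to at most one worker.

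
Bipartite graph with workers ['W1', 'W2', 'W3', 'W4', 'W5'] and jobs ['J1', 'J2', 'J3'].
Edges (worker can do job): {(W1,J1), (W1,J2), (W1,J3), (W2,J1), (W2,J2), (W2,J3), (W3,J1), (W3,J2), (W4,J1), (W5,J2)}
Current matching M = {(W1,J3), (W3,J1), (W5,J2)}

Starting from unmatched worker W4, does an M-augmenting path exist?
No augmenting path from W4

Alternating search from W4 reaches jobs: {J1, J2}.
Every reachable job is already matched in M, and following those matched edges back to workers exposes no further unvisited jobs.
No M-augmenting path from W4 exists.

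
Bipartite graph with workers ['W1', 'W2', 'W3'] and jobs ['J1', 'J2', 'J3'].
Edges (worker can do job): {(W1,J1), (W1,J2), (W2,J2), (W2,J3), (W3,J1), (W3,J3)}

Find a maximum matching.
Matching: {(W1,J1), (W2,J2), (W3,J3)}

Maximum matching (size 3):
  W1 → J1
  W2 → J2
  W3 → J3

Each worker is assigned to at most one job, and each job to at most one worker.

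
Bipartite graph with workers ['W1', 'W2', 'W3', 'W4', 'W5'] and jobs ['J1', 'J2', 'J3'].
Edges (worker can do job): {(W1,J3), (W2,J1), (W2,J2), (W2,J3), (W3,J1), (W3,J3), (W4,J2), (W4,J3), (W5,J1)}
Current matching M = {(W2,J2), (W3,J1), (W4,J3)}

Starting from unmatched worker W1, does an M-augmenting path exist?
No augmenting path from W1

Alternating search from W1 reaches jobs: {J1, J2, J3}.
Every reachable job is already matched in M, and following those matched edges back to workers exposes no further unvisited jobs.
No M-augmenting path from W1 exists.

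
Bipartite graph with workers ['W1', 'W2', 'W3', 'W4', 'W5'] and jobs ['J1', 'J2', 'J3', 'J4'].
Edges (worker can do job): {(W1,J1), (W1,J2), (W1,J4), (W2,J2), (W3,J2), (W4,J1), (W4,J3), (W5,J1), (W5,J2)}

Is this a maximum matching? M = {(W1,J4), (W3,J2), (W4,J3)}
No, size 3 is not maximum

Proposed matching has size 3.
Maximum matching size for this graph: 4.

This is NOT maximum - can be improved to size 4.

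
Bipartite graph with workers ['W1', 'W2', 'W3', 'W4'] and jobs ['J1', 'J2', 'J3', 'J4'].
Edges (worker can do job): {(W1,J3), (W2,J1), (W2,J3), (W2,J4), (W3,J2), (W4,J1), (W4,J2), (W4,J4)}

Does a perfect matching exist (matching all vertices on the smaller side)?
Yes, perfect matching exists (size 4)

Perfect matching: {(W1,J3), (W2,J4), (W3,J2), (W4,J1)}
All 4 vertices on the smaller side are matched.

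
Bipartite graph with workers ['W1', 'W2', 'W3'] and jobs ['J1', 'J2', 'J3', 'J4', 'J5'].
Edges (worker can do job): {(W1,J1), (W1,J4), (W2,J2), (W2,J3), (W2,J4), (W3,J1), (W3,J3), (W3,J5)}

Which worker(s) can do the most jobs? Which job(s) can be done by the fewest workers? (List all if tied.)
Most versatile: W2, W3 (3 jobs); Least covered: J2, J5 (1 workers)

Worker degrees (jobs they can do): W1:2, W2:3, W3:3
Job degrees (workers who can do it): J1:2, J2:1, J3:2, J4:2, J5:1

Maximum worker degree is 3, achieved by: W2, W3
Minimum job degree is 1, achieved by: J2, J5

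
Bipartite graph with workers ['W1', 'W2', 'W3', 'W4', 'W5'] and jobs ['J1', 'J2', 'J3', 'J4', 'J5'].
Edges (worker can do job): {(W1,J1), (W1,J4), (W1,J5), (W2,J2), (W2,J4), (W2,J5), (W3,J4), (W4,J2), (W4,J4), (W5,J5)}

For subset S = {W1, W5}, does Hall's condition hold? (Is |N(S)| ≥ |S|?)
Yes: |N(S)| = 3, |S| = 2

Subset S = {W1, W5}
Neighbors N(S) = {J1, J4, J5}

|N(S)| = 3, |S| = 2
Hall's condition: |N(S)| ≥ |S| is satisfied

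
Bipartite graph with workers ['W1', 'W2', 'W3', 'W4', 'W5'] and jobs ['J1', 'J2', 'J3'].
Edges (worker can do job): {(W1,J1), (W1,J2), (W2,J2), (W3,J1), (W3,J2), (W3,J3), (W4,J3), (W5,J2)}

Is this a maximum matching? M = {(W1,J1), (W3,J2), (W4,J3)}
Yes, size 3 is maximum

Proposed matching has size 3.
Maximum matching size for this graph: 3.

This is a maximum matching.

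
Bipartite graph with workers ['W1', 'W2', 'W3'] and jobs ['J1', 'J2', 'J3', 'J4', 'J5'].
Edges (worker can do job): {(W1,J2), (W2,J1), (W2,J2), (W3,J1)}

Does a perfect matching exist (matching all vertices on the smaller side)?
No, maximum matching has size 2 < 3

Maximum matching has size 2, need 3 for perfect matching.
Unmatched workers: ['W2']
Unmatched jobs: ['J3', 'J5', 'J4']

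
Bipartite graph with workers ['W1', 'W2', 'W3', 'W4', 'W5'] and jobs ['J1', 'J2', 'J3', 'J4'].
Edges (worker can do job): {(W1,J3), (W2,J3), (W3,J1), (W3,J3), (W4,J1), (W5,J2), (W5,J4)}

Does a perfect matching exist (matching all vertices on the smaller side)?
No, maximum matching has size 3 < 4

Maximum matching has size 3, need 4 for perfect matching.
Unmatched workers: ['W1', 'W2']
Unmatched jobs: ['J4']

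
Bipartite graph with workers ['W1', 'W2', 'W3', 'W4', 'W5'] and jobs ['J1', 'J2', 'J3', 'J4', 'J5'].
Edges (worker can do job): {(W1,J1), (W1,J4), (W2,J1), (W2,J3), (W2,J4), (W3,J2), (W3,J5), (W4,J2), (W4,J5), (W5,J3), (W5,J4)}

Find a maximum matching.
Matching: {(W1,J4), (W2,J1), (W3,J2), (W4,J5), (W5,J3)}

Maximum matching (size 5):
  W1 → J4
  W2 → J1
  W3 → J2
  W4 → J5
  W5 → J3

Each worker is assigned to at most one job, and each job to at most one worker.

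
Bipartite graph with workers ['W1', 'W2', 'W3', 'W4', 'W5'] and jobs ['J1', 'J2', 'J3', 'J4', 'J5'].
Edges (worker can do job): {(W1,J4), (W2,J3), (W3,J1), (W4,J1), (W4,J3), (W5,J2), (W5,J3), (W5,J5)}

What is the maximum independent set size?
Maximum independent set = 6

By König's theorem:
- Min vertex cover = Max matching = 4
- Max independent set = Total vertices - Min vertex cover
- Max independent set = 10 - 4 = 6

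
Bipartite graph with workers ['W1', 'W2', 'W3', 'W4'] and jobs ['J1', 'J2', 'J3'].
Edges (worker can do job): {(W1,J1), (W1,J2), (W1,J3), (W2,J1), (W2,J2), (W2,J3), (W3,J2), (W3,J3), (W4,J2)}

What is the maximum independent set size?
Maximum independent set = 4

By König's theorem:
- Min vertex cover = Max matching = 3
- Max independent set = Total vertices - Min vertex cover
- Max independent set = 7 - 3 = 4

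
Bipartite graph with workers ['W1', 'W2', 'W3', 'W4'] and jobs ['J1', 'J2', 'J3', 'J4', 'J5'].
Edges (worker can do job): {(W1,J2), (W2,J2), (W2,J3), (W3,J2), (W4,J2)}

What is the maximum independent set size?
Maximum independent set = 7

By König's theorem:
- Min vertex cover = Max matching = 2
- Max independent set = Total vertices - Min vertex cover
- Max independent set = 9 - 2 = 7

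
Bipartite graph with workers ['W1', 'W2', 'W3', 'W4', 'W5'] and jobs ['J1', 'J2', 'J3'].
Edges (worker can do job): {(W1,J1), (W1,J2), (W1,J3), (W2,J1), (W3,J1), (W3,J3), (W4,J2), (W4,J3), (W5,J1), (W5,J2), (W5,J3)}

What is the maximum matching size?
Maximum matching size = 3

Maximum matching: {(W3,J1), (W4,J3), (W5,J2)}
Size: 3

This assigns 3 workers to 3 distinct jobs.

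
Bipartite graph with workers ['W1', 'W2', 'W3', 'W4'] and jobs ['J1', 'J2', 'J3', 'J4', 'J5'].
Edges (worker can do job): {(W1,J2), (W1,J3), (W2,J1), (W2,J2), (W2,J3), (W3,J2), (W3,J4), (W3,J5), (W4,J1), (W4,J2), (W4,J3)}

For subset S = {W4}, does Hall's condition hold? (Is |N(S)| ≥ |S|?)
Yes: |N(S)| = 3, |S| = 1

Subset S = {W4}
Neighbors N(S) = {J1, J2, J3}

|N(S)| = 3, |S| = 1
Hall's condition: |N(S)| ≥ |S| is satisfied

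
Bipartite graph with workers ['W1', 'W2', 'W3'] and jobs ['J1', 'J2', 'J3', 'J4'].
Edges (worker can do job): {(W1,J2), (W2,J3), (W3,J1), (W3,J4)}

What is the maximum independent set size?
Maximum independent set = 4

By König's theorem:
- Min vertex cover = Max matching = 3
- Max independent set = Total vertices - Min vertex cover
- Max independent set = 7 - 3 = 4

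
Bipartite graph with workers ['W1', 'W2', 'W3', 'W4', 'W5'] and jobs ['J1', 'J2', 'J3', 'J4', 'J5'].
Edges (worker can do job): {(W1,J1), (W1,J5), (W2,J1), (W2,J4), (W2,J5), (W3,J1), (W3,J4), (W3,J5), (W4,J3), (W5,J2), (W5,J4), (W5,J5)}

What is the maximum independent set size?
Maximum independent set = 5

By König's theorem:
- Min vertex cover = Max matching = 5
- Max independent set = Total vertices - Min vertex cover
- Max independent set = 10 - 5 = 5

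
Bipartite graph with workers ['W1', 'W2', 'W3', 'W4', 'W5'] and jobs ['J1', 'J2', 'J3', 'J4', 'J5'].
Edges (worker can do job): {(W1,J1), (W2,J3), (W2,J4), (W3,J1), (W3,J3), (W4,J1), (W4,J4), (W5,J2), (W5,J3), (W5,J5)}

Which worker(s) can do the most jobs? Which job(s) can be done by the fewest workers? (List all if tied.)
Most versatile: W5 (3 jobs); Least covered: J2, J5 (1 workers)

Worker degrees (jobs they can do): W1:1, W2:2, W3:2, W4:2, W5:3
Job degrees (workers who can do it): J1:3, J2:1, J3:3, J4:2, J5:1

Maximum worker degree is 3, achieved by: W5
Minimum job degree is 1, achieved by: J2, J5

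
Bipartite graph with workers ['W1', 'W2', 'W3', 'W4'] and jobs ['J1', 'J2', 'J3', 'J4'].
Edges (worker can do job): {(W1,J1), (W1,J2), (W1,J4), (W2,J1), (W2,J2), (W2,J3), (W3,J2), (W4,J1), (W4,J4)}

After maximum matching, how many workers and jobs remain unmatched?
Unmatched: 0 workers, 0 jobs

Maximum matching size: 4
Workers: 4 total, 4 matched, 0 unmatched
Jobs: 4 total, 4 matched, 0 unmatched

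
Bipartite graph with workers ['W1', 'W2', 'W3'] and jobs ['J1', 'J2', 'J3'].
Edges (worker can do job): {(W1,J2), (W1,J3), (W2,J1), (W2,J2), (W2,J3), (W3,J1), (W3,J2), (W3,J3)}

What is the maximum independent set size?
Maximum independent set = 3

By König's theorem:
- Min vertex cover = Max matching = 3
- Max independent set = Total vertices - Min vertex cover
- Max independent set = 6 - 3 = 3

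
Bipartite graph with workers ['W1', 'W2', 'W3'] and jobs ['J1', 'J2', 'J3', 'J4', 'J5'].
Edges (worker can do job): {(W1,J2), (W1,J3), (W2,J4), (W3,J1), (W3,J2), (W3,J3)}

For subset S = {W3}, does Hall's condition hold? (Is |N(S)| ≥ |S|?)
Yes: |N(S)| = 3, |S| = 1

Subset S = {W3}
Neighbors N(S) = {J1, J2, J3}

|N(S)| = 3, |S| = 1
Hall's condition: |N(S)| ≥ |S| is satisfied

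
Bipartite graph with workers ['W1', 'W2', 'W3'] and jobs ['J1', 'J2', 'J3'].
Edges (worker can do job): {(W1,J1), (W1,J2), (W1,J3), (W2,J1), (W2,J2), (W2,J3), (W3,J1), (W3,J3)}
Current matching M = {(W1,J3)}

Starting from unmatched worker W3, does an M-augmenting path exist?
Yes: W3 → J1

An M-augmenting path alternates non-matching / matching edges, starting and ending at unmatched vertices.
Path: W3 → J1
(J1 is unmatched in M, so the path is augmenting.)
Flipping edges along this path would increase |M| from 1 to 2.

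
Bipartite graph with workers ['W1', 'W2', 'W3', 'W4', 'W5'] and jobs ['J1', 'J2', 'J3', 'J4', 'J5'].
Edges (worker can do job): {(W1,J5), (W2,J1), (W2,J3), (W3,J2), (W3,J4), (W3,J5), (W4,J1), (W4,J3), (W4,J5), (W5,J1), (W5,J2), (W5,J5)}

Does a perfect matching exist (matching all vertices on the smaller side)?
Yes, perfect matching exists (size 5)

Perfect matching: {(W1,J5), (W2,J1), (W3,J4), (W4,J3), (W5,J2)}
All 5 vertices on the smaller side are matched.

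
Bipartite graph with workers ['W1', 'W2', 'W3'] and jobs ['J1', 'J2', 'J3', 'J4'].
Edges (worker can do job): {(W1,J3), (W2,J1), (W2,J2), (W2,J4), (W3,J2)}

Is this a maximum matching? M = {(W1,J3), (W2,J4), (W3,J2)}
Yes, size 3 is maximum

Proposed matching has size 3.
Maximum matching size for this graph: 3.

This is a maximum matching.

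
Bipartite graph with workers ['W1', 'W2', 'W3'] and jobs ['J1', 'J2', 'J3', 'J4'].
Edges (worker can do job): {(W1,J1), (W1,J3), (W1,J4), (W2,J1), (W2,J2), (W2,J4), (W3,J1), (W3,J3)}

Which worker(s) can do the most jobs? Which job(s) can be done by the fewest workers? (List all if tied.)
Most versatile: W1, W2 (3 jobs); Least covered: J2 (1 workers)

Worker degrees (jobs they can do): W1:3, W2:3, W3:2
Job degrees (workers who can do it): J1:3, J2:1, J3:2, J4:2

Maximum worker degree is 3, achieved by: W1, W2
Minimum job degree is 1, achieved by: J2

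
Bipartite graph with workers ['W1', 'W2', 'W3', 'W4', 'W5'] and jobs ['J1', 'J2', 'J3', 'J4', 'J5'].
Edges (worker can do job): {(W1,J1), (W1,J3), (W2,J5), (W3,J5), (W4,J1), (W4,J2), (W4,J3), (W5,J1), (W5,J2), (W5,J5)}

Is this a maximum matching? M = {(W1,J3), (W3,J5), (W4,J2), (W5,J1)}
Yes, size 4 is maximum

Proposed matching has size 4.
Maximum matching size for this graph: 4.

This is a maximum matching.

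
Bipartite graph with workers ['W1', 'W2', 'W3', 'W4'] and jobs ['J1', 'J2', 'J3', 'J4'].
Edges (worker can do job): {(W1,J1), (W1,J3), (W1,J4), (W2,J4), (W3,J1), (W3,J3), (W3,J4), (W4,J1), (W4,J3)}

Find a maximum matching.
Matching: {(W1,J4), (W3,J1), (W4,J3)}

Maximum matching (size 3):
  W1 → J4
  W3 → J1
  W4 → J3

Each worker is assigned to at most one job, and each job to at most one worker.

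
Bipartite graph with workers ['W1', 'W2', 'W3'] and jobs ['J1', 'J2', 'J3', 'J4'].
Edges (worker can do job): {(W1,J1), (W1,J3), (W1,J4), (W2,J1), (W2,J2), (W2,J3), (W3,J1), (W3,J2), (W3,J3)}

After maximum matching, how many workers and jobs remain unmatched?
Unmatched: 0 workers, 1 jobs

Maximum matching size: 3
Workers: 3 total, 3 matched, 0 unmatched
Jobs: 4 total, 3 matched, 1 unmatched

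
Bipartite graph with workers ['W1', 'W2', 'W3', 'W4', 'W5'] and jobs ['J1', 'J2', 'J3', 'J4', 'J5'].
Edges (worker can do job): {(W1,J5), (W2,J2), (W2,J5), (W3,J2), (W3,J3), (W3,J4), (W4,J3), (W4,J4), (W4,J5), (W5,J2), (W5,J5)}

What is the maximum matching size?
Maximum matching size = 4

Maximum matching: {(W1,J5), (W3,J3), (W4,J4), (W5,J2)}
Size: 4

This assigns 4 workers to 4 distinct jobs.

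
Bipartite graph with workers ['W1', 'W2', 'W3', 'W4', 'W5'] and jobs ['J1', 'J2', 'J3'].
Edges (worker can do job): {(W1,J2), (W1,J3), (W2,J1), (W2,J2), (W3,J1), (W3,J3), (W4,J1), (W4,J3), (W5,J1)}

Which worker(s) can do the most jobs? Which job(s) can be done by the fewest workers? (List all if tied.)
Most versatile: W1, W2, W3, W4 (2 jobs); Least covered: J2 (2 workers)

Worker degrees (jobs they can do): W1:2, W2:2, W3:2, W4:2, W5:1
Job degrees (workers who can do it): J1:4, J2:2, J3:3

Maximum worker degree is 2, achieved by: W1, W2, W3, W4
Minimum job degree is 2, achieved by: J2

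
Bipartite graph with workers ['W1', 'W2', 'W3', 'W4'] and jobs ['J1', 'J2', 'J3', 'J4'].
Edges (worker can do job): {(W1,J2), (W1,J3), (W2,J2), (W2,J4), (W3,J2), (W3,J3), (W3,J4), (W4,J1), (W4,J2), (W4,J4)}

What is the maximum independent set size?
Maximum independent set = 4

By König's theorem:
- Min vertex cover = Max matching = 4
- Max independent set = Total vertices - Min vertex cover
- Max independent set = 8 - 4 = 4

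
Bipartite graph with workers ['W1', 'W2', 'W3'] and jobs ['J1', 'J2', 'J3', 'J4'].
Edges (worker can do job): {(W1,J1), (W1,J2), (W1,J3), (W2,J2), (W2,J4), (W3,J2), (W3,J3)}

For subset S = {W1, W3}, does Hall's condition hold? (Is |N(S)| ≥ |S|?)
Yes: |N(S)| = 3, |S| = 2

Subset S = {W1, W3}
Neighbors N(S) = {J1, J2, J3}

|N(S)| = 3, |S| = 2
Hall's condition: |N(S)| ≥ |S| is satisfied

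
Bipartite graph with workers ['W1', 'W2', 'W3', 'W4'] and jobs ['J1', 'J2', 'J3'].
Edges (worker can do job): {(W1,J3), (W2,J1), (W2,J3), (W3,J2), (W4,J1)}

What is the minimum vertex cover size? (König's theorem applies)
Minimum vertex cover size = 3

By König's theorem: in bipartite graphs,
min vertex cover = max matching = 3

Maximum matching has size 3, so minimum vertex cover also has size 3.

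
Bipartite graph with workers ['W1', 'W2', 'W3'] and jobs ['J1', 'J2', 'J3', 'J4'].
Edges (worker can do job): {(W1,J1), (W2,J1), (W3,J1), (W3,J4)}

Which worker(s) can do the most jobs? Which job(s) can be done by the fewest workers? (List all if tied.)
Most versatile: W3 (2 jobs); Least covered: J2, J3 (0 workers)

Worker degrees (jobs they can do): W1:1, W2:1, W3:2
Job degrees (workers who can do it): J1:3, J2:0, J3:0, J4:1

Maximum worker degree is 2, achieved by: W3
Minimum job degree is 0, achieved by: J2, J3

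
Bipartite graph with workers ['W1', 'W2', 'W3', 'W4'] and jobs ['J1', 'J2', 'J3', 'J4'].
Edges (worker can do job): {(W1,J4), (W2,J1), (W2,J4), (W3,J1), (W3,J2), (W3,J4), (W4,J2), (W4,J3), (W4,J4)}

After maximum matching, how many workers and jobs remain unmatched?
Unmatched: 0 workers, 0 jobs

Maximum matching size: 4
Workers: 4 total, 4 matched, 0 unmatched
Jobs: 4 total, 4 matched, 0 unmatched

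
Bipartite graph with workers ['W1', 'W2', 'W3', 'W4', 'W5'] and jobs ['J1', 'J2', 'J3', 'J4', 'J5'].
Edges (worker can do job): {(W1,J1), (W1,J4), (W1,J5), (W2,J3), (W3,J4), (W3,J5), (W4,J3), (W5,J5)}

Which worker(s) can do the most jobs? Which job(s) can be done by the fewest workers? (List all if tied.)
Most versatile: W1 (3 jobs); Least covered: J2 (0 workers)

Worker degrees (jobs they can do): W1:3, W2:1, W3:2, W4:1, W5:1
Job degrees (workers who can do it): J1:1, J2:0, J3:2, J4:2, J5:3

Maximum worker degree is 3, achieved by: W1
Minimum job degree is 0, achieved by: J2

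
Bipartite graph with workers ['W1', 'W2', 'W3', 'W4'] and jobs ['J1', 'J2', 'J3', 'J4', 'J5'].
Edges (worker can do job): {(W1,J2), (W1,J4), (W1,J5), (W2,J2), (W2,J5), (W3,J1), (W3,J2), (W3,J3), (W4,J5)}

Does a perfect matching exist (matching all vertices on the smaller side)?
Yes, perfect matching exists (size 4)

Perfect matching: {(W1,J4), (W2,J2), (W3,J3), (W4,J5)}
All 4 vertices on the smaller side are matched.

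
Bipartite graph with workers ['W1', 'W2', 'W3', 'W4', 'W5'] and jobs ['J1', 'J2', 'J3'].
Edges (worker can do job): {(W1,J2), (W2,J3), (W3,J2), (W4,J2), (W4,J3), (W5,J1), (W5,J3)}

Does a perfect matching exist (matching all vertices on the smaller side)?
Yes, perfect matching exists (size 3)

Perfect matching: {(W3,J2), (W4,J3), (W5,J1)}
All 3 vertices on the smaller side are matched.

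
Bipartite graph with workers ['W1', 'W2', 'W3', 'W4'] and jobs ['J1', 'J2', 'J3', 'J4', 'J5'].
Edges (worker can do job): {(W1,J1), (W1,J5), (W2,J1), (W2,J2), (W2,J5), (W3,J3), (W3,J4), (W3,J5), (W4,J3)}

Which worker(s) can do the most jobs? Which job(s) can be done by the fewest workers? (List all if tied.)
Most versatile: W2, W3 (3 jobs); Least covered: J2, J4 (1 workers)

Worker degrees (jobs they can do): W1:2, W2:3, W3:3, W4:1
Job degrees (workers who can do it): J1:2, J2:1, J3:2, J4:1, J5:3

Maximum worker degree is 3, achieved by: W2, W3
Minimum job degree is 1, achieved by: J2, J4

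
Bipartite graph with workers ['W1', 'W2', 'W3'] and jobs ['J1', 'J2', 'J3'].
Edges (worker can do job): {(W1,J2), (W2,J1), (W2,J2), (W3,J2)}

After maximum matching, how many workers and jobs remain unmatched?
Unmatched: 1 workers, 1 jobs

Maximum matching size: 2
Workers: 3 total, 2 matched, 1 unmatched
Jobs: 3 total, 2 matched, 1 unmatched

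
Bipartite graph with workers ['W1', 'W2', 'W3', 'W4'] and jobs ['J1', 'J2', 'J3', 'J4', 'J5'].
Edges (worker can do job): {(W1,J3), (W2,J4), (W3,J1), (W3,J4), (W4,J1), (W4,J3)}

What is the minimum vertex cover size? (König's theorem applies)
Minimum vertex cover size = 3

By König's theorem: in bipartite graphs,
min vertex cover = max matching = 3

Maximum matching has size 3, so minimum vertex cover also has size 3.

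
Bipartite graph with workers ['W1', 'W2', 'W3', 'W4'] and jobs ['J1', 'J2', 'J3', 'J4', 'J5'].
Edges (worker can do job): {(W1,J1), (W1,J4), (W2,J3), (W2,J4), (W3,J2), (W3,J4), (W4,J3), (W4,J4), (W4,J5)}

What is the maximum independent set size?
Maximum independent set = 5

By König's theorem:
- Min vertex cover = Max matching = 4
- Max independent set = Total vertices - Min vertex cover
- Max independent set = 9 - 4 = 5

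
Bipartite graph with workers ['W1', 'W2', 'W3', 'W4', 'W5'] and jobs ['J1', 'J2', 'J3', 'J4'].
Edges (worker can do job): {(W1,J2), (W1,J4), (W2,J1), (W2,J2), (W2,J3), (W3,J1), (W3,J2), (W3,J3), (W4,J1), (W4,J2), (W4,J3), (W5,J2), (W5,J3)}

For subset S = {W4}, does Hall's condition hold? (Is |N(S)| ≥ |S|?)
Yes: |N(S)| = 3, |S| = 1

Subset S = {W4}
Neighbors N(S) = {J1, J2, J3}

|N(S)| = 3, |S| = 1
Hall's condition: |N(S)| ≥ |S| is satisfied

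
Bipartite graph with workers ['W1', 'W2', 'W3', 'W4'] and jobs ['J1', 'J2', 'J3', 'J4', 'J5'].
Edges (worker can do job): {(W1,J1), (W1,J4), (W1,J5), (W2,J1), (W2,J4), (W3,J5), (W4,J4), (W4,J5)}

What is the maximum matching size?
Maximum matching size = 3

Maximum matching: {(W1,J4), (W2,J1), (W4,J5)}
Size: 3

This assigns 3 workers to 3 distinct jobs.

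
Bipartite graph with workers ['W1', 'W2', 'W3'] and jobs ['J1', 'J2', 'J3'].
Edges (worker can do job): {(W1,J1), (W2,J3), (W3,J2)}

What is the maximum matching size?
Maximum matching size = 3

Maximum matching: {(W1,J1), (W2,J3), (W3,J2)}
Size: 3

This assigns 3 workers to 3 distinct jobs.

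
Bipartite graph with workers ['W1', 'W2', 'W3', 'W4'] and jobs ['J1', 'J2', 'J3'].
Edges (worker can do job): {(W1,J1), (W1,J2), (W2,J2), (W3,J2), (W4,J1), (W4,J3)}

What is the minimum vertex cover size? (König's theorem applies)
Minimum vertex cover size = 3

By König's theorem: in bipartite graphs,
min vertex cover = max matching = 3

Maximum matching has size 3, so minimum vertex cover also has size 3.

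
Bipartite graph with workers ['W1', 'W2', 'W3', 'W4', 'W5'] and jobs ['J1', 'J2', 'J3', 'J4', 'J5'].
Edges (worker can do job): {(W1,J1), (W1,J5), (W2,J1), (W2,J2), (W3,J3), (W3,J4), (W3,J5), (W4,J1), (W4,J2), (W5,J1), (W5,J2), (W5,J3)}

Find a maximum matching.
Matching: {(W1,J5), (W2,J1), (W3,J4), (W4,J2), (W5,J3)}

Maximum matching (size 5):
  W1 → J5
  W2 → J1
  W3 → J4
  W4 → J2
  W5 → J3

Each worker is assigned to at most one job, and each job to at most one worker.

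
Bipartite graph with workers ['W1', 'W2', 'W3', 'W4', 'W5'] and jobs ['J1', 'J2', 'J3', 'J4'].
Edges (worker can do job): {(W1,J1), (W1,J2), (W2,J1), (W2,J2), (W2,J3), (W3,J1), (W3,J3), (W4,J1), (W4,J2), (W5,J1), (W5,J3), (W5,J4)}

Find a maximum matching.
Matching: {(W2,J3), (W3,J1), (W4,J2), (W5,J4)}

Maximum matching (size 4):
  W2 → J3
  W3 → J1
  W4 → J2
  W5 → J4

Each worker is assigned to at most one job, and each job to at most one worker.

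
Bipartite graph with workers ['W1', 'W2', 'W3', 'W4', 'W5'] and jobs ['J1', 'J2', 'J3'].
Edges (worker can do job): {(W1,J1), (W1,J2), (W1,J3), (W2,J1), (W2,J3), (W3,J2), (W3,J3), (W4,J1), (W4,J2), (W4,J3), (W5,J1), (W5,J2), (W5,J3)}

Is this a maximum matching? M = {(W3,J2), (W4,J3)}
No, size 2 is not maximum

Proposed matching has size 2.
Maximum matching size for this graph: 3.

This is NOT maximum - can be improved to size 3.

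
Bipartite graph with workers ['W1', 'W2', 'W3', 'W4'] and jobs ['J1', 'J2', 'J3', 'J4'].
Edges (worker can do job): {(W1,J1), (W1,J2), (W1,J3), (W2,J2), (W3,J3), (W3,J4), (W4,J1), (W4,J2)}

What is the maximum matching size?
Maximum matching size = 4

Maximum matching: {(W1,J3), (W2,J2), (W3,J4), (W4,J1)}
Size: 4

This assigns 4 workers to 4 distinct jobs.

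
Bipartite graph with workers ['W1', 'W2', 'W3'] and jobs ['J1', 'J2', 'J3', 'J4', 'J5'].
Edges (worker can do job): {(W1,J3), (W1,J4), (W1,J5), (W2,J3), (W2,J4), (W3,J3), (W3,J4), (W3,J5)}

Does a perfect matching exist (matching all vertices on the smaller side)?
Yes, perfect matching exists (size 3)

Perfect matching: {(W1,J3), (W2,J4), (W3,J5)}
All 3 vertices on the smaller side are matched.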